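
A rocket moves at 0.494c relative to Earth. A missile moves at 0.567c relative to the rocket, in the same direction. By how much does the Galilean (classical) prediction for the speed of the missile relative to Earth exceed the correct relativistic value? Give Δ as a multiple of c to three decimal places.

Δ = 0.232c

Galilean: u_cl = 0.567 + 0.494 = 1.0610.
Relativistic: u_rel = (0.567 + 0.494) / (1 + 0.567·0.494) = 1.0610/1.2801 = 0.8288.
Δ = 1.0610 − 0.8288 = 0.2322.
(The classical prediction exceeds c; the relativistic result does not.)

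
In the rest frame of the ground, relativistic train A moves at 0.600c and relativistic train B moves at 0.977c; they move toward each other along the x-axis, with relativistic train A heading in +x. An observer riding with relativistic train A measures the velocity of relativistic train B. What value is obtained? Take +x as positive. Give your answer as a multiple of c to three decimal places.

β_A = 0.600, β_B = -0.977.
Transform to A's frame with the inverse velocity-addition law: u' = (u − v)/(1 − uv/c²), taking u = β_B and v = β_A.
u' = (-0.977 − 0.600) / (1 − (0.600)(-0.977)) = -1.5770/1.5862 = -0.9942.

-0.994c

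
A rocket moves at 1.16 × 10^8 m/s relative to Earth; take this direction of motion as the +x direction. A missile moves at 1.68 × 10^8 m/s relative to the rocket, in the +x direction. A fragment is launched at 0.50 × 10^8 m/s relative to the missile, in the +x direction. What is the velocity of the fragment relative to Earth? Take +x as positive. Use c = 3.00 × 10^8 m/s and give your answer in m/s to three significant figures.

Apply u = (u' + v)/(1 + u'v/c²) successively, working outward toward Earth.
(Dividing each given speed by c = 3.00 × 10^8 m/s to work in units of c.)
Start: velocity of the rocket relative to Earth = 0.3867c.
Compose with the missile (u' = 0.560 in the rocket frame): u_1 = (0.560 + 0.387) / (1 + 0.560·0.387) = 0.9467/1.2165 = 0.7782.
Compose with the fragment (u' = 0.167 in the missile frame): u_2 = (0.167 + 0.778) / (1 + 0.167·0.778) = 0.9448/1.1297 = 0.8364.
So u = 0.8364 × 3.00 × 10^8 m/s.

2.51 × 10^8 m/s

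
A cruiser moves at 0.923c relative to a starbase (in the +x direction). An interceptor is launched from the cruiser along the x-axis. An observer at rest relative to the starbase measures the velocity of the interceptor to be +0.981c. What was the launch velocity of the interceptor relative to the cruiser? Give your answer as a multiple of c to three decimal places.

Invert the composition law: u' = (u − v)/(1 − uv/c²).
u' = (0.981 − 0.923) / (1 − (0.981)(0.923)) = 0.0580/0.0945 = 0.6135.

+0.614c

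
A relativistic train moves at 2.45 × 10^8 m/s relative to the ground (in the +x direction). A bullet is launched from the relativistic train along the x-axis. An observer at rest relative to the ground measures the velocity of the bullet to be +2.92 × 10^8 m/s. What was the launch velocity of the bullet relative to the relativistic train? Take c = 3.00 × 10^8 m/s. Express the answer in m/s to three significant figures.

+2.29 × 10^8 m/s

v = 0.817c, u = 0.973c.
Invert the composition law: u' = (u − v)/(1 − uv/c²).
u' = (0.973 − 0.817) / (1 − (0.973)(0.817)) = 0.1567/0.2051 = 0.7638.
u' = 0.7638 × 3.00 × 10^8 m/s.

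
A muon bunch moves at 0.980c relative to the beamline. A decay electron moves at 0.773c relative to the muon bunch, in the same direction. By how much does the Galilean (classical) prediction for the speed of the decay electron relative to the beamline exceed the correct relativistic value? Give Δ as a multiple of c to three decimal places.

Galilean: u_cl = 0.773 + 0.980 = 1.7530.
Relativistic: u_rel = (0.773 + 0.980) / (1 + 0.773·0.980) = 1.7530/1.7575 = 0.9974.
Δ = 1.7530 − 0.9974 = 0.7556.
(The classical prediction exceeds c; the relativistic result does not.)

Δ = 0.756c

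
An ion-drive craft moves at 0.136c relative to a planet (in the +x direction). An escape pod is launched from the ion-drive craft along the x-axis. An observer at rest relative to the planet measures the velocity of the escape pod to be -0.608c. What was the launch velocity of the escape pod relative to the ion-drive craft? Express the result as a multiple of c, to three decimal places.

-0.687c

Invert the composition law: u' = (u − v)/(1 − uv/c²).
u' = (-0.608 − 0.136) / (1 − (-0.608)(0.136)) = -0.7440/1.0827 = -0.6872.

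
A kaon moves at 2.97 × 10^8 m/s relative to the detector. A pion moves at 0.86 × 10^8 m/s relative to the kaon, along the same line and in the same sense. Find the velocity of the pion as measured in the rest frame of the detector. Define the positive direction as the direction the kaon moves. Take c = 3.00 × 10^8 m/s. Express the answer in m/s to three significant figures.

In units of c (dividing by 3.00 × 10^8 m/s): v = 0.990, u' = 0.287.
u = (u' + v)/(1 + u'v/c²):
u = (0.287 + 0.990) / (1 + 0.287·0.990) = 1.2767/1.2838 = 0.9944
Converting back: u = 0.9944 × 3.00 × 10^8 m/s.

2.98 × 10^8 m/s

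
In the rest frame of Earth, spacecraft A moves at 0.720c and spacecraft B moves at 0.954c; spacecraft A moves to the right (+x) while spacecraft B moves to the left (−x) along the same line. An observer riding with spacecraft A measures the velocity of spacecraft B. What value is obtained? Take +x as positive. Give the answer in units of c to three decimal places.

β_A = 0.720, β_B = -0.954.
Transform to A's frame with the inverse velocity-addition law: u' = (u − v)/(1 − uv/c²), taking u = β_B and v = β_A.
u' = (-0.954 − 0.720) / (1 − (0.720)(-0.954)) = -1.6740/1.6869 = -0.9924.

-0.992c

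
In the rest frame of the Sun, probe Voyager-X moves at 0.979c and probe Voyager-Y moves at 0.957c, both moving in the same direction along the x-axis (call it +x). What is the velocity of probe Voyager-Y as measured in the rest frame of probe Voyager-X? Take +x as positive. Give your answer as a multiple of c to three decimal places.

β_A = 0.979, β_B = 0.957.
Transform to A's frame with the inverse velocity-addition law: u' = (u − v)/(1 − uv/c²), taking u = β_B and v = β_A.
u' = (0.957 − 0.979) / (1 − (0.979)(0.957)) = -0.0220/0.0631 = -0.3487.

-0.349c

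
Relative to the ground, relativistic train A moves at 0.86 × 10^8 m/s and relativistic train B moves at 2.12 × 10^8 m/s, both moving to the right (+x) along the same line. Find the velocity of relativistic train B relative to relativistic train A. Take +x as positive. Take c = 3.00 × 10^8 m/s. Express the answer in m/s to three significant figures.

+1.58 × 10^8 m/s

β_A = 0.287, β_B = 0.707 (dividing each by c = 3.00 × 10^8 m/s).
Transform to A's frame with the inverse velocity-addition law: u' = (u − v)/(1 − uv/c²), taking u = β_B and v = β_A.
u' = (0.707 − 0.287) / (1 − (0.287)(0.707)) = 0.4200/0.7974 = 0.5267.
u' = 0.5267 × 3.00 × 10^8 m/s.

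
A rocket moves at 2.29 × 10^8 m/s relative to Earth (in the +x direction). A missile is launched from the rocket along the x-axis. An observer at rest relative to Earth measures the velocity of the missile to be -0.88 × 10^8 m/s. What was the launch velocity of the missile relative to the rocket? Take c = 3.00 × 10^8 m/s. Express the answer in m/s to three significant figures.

-2.59 × 10^8 m/s

v = 0.763c, u = -0.293c.
Invert the composition law: u' = (u − v)/(1 − uv/c²).
u' = (-0.293 − 0.763) / (1 − (-0.293)(0.763)) = -1.0567/1.2239 = -0.8634.
u' = -0.8634 × 3.00 × 10^8 m/s.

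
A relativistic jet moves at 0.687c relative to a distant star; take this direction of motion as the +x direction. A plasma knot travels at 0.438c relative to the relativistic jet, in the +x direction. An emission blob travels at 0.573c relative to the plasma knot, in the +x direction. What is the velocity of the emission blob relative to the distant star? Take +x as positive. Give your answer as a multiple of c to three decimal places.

Apply u = (u' + v)/(1 + u'v/c²) successively, working outward toward the distant star.
Start: velocity of the relativistic jet relative to the distant star = 0.6870c.
Compose with the plasma knot (u' = 0.438 in the relativistic jet frame): u_1 = (0.438 + 0.687) / (1 + 0.438·0.687) = 1.1250/1.3009 = 0.8648.
Compose with the emission blob (u' = 0.573 in the plasma knot frame): u_2 = (0.573 + 0.865) / (1 + 0.573·0.865) = 1.4378/1.4955 = 0.9614.

0.961c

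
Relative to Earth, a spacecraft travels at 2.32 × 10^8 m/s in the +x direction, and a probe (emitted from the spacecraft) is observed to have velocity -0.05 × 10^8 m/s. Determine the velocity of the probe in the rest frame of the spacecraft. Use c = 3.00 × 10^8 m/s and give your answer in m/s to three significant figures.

v = 0.773c, u = -0.017c.
Invert the composition law: u' = (u − v)/(1 − uv/c²).
u' = (-0.017 − 0.773) / (1 − (-0.017)(0.773)) = -0.7900/1.0129 = -0.7799.
u' = -0.7799 × 3.00 × 10^8 m/s.

-2.34 × 10^8 m/s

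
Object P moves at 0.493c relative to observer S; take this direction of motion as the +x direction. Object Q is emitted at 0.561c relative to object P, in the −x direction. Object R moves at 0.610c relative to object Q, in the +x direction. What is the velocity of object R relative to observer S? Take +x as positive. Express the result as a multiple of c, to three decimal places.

+0.547c

Apply u = (u' + v)/(1 + u'v/c²) successively, working outward toward observer S.
Start: velocity of object P relative to observer S = 0.4930c.
Compose with object Q (u' = -0.561 in object P frame): u_1 = (-0.561 + 0.493) / (1 + (-0.561)·0.493) = -0.0680/0.7234 = -0.0940.
Compose with object R (u' = 0.610 in object Q frame): u_2 = (0.610 + (-0.094)) / (1 + 0.610·(-0.094)) = 0.5160/0.9427 = 0.5474.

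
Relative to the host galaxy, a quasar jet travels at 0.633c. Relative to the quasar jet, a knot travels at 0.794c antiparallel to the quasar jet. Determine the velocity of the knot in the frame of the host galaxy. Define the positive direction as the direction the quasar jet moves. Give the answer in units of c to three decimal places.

With v = 0.633 and u' = -0.794 (in units of c),
u = (u' + v)/(1 + u'v/c²):
u = (-0.794 + 0.633) / (1 + (-0.794)·0.633) = -0.1610/0.4974 = -0.3237
(Galilean addition would give -0.161c.)

-0.324c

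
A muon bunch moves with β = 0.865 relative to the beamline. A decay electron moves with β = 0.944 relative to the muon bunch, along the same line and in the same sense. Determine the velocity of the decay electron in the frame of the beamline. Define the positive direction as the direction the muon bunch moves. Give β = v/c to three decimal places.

β = 0.996

With v = 0.865 and u' = 0.944 (in units of c),
u = (u' + v)/(1 + u'v/c²):
u = (0.944 + 0.865) / (1 + 0.944·0.865) = 1.8090/1.8166 = 0.9958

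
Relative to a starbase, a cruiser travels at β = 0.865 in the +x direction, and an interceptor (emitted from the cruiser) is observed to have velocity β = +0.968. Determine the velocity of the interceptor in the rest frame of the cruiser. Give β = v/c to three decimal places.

β = +0.633

Invert the composition law: u' = (u − v)/(1 − uv/c²).
u' = (0.968 − 0.865) / (1 − (0.968)(0.865)) = 0.1030/0.1627 = 0.6331.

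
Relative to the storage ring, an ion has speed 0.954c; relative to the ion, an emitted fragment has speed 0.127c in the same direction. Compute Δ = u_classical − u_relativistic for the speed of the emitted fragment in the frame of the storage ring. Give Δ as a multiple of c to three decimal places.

Galilean: u_cl = 0.127 + 0.954 = 1.0810.
Relativistic: u_rel = (0.127 + 0.954) / (1 + 0.127·0.954) = 1.0810/1.1212 = 0.9642.
Δ = 1.0810 − 0.9642 = 0.1168.
(The classical prediction exceeds c; the relativistic result does not.)

Δ = 0.117c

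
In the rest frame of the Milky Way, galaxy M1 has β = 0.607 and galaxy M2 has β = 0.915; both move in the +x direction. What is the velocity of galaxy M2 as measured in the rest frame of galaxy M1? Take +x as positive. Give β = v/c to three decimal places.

β_A = 0.607, β_B = 0.915.
Transform to A's frame with the inverse velocity-addition law: u' = (u − v)/(1 − uv/c²), taking u = β_B and v = β_A.
u' = (0.915 − 0.607) / (1 − (0.607)(0.915)) = 0.3080/0.4446 = 0.6928.

β = +0.693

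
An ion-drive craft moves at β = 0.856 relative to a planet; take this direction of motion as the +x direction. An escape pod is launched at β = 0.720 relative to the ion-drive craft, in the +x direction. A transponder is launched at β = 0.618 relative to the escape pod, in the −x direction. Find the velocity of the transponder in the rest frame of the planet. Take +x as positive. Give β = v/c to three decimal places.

β = +0.898

Apply u = (u' + v)/(1 + u'v/c²) successively, working outward toward the planet.
Start: velocity of the ion-drive craft relative to the planet = 0.8560c.
Compose with the escape pod (u' = 0.720 in the ion-drive craft frame): u_1 = (0.720 + 0.856) / (1 + 0.720·0.856) = 1.5760/1.6163 = 0.9751.
Compose with the transponder (u' = -0.618 in the escape pod frame): u_2 = (-0.618 + 0.975) / (1 + (-0.618)·0.975) = 0.3571/0.3974 = 0.8984.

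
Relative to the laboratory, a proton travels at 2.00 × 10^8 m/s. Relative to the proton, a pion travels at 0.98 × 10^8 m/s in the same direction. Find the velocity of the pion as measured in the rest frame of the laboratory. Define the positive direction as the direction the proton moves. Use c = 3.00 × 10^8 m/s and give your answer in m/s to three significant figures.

2.45 × 10^8 m/s

In units of c (dividing by 3.00 × 10^8 m/s): v = 0.667, u' = 0.327.
u = (u' + v)/(1 + u'v/c²):
u = (0.327 + 0.667) / (1 + 0.327·0.667) = 0.9933/1.2178 = 0.8157
Converting back: u = 0.8157 × 3.00 × 10^8 m/s.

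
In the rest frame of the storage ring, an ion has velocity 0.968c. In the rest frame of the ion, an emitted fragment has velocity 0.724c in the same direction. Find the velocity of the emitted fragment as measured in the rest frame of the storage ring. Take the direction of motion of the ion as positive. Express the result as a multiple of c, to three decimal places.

0.995c

With v = 0.968 and u' = 0.724 (in units of c),
u = (u' + v)/(1 + u'v/c²):
u = (0.724 + 0.968) / (1 + 0.724·0.968) = 1.6920/1.7008 = 0.9948
(Galilean addition would give +1.692c, exceeding c.)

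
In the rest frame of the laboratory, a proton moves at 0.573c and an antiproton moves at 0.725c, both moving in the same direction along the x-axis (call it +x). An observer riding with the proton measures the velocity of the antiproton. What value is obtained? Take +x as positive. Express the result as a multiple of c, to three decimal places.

+0.260c

β_A = 0.573, β_B = 0.725.
Transform to A's frame with the inverse velocity-addition law: u' = (u − v)/(1 − uv/c²), taking u = β_B and v = β_A.
u' = (0.725 − 0.573) / (1 − (0.573)(0.725)) = 0.1520/0.5846 = 0.2600.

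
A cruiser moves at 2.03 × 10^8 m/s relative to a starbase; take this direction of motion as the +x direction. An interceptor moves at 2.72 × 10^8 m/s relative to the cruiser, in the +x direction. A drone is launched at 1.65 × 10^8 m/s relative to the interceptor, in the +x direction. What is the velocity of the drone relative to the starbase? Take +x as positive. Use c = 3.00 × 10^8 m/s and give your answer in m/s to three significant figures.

2.98 × 10^8 m/s

Apply u = (u' + v)/(1 + u'v/c²) successively, working outward toward the starbase.
(Dividing each given speed by c = 3.00 × 10^8 m/s to work in units of c.)
Start: velocity of the cruiser relative to the starbase = 0.6767c.
Compose with the interceptor (u' = 0.907 in the cruiser frame): u_1 = (0.907 + 0.677) / (1 + 0.907·0.677) = 1.5833/1.6135 = 0.9813.
Compose with the drone (u' = 0.550 in the interceptor frame): u_2 = (0.550 + 0.981) / (1 + 0.550·0.981) = 1.5313/1.5397 = 0.9945.
So u = 0.9945 × 3.00 × 10^8 m/s.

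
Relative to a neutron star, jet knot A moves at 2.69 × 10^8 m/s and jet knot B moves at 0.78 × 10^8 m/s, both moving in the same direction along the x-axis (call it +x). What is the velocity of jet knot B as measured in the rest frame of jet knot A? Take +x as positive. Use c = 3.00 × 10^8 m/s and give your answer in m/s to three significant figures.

-2.49 × 10^8 m/s

β_A = 0.897, β_B = 0.260 (dividing each by c = 3.00 × 10^8 m/s).
Transform to A's frame with the inverse velocity-addition law: u' = (u − v)/(1 − uv/c²), taking u = β_B and v = β_A.
u' = (0.260 − 0.897) / (1 − (0.897)(0.260)) = -0.6367/0.7669 = -0.8302.
u' = -0.8302 × 3.00 × 10^8 m/s.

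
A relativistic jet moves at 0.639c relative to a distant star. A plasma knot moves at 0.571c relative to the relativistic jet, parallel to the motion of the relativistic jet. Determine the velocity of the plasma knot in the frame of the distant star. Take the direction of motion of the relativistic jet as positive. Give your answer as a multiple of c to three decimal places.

0.887c

With v = 0.639 and u' = 0.571 (in units of c),
u = (u' + v)/(1 + u'v/c²):
u = (0.571 + 0.639) / (1 + 0.571·0.639) = 1.2100/1.3649 = 0.8865
(Galilean addition would give +1.210c, exceeding c.)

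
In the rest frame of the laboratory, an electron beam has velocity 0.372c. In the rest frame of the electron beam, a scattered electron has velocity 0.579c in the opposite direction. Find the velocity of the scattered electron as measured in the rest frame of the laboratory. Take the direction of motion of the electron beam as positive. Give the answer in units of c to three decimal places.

With v = 0.372 and u' = -0.579 (in units of c),
u = (u' + v)/(1 + u'v/c²):
u = (-0.579 + 0.372) / (1 + (-0.579)·0.372) = -0.2070/0.7846 = -0.2638
(Galilean addition would give -0.207c.)

-0.264c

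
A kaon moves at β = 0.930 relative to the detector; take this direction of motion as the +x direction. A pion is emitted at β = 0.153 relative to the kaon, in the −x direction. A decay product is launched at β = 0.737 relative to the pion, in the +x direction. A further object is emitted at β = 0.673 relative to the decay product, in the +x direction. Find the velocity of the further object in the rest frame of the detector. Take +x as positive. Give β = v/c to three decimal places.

Apply u = (u' + v)/(1 + u'v/c²) successively, working outward toward the detector.
Start: velocity of the kaon relative to the detector = 0.9300c.
Compose with the pion (u' = -0.153 in the kaon frame): u_1 = (-0.153 + 0.930) / (1 + (-0.153)·0.930) = 0.7770/0.8577 = 0.9059.
Compose with the decay product (u' = 0.737 in the pion frame): u_2 = (0.737 + 0.906) / (1 + 0.737·0.906) = 1.6429/1.6676 = 0.9852.
Compose with the further object (u' = 0.673 in the decay product frame): u_3 = (0.673 + 0.985) / (1 + 0.673·0.985) = 1.6582/1.6630 = 0.9971.

β = +0.997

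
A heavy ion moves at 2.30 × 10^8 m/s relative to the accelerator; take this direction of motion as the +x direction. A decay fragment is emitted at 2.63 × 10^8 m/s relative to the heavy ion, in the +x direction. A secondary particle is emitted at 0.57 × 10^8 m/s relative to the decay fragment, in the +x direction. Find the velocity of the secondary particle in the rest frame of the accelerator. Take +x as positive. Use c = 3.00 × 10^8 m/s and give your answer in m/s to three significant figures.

2.96 × 10^8 m/s

Apply u = (u' + v)/(1 + u'v/c²) successively, working outward toward the accelerator.
(Dividing each given speed by c = 3.00 × 10^8 m/s to work in units of c.)
Start: velocity of the heavy ion relative to the accelerator = 0.7667c.
Compose with the decay fragment (u' = 0.877 in the heavy ion frame): u_1 = (0.877 + 0.767) / (1 + 0.877·0.767) = 1.6433/1.6721 = 0.9828.
Compose with the secondary particle (u' = 0.190 in the decay fragment frame): u_2 = (0.190 + 0.983) / (1 + 0.190·0.983) = 1.1728/1.1867 = 0.9883.
So u = 0.9883 × 3.00 × 10^8 m/s.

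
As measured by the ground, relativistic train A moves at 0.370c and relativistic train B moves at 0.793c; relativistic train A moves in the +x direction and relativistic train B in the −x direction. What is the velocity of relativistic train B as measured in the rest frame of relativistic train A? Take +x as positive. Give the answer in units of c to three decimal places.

-0.899c

β_A = 0.370, β_B = -0.793.
Transform to A's frame with the inverse velocity-addition law: u' = (u − v)/(1 − uv/c²), taking u = β_B and v = β_A.
u' = (-0.793 − 0.370) / (1 − (0.370)(-0.793)) = -1.1630/1.2934 = -0.8992.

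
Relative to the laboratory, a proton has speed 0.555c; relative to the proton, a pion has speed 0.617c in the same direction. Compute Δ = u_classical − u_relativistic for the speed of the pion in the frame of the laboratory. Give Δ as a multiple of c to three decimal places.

Δ = 0.299c

Galilean: u_cl = 0.617 + 0.555 = 1.1720.
Relativistic: u_rel = (0.617 + 0.555) / (1 + 0.617·0.555) = 1.1720/1.3424 = 0.8730.
Δ = 1.1720 − 0.8730 = 0.2990.
(The classical prediction exceeds c; the relativistic result does not.)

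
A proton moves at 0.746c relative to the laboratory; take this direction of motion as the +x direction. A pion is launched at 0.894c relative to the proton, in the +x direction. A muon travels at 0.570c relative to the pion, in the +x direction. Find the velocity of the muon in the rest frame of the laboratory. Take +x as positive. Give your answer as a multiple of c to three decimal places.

0.996c

Apply u = (u' + v)/(1 + u'v/c²) successively, working outward toward the laboratory.
Start: velocity of the proton relative to the laboratory = 0.7460c.
Compose with the pion (u' = 0.894 in the proton frame): u_1 = (0.894 + 0.746) / (1 + 0.894·0.746) = 1.6400/1.6669 = 0.9838.
Compose with the muon (u' = 0.570 in the pion frame): u_2 = (0.570 + 0.984) / (1 + 0.570·0.984) = 1.5538/1.5608 = 0.9956.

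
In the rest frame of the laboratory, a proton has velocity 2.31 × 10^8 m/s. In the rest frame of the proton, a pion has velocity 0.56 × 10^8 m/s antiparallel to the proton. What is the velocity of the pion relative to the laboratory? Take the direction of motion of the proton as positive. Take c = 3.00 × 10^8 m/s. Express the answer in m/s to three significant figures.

In units of c (dividing by 3.00 × 10^8 m/s): v = 0.770, u' = -0.187.
u = (u' + v)/(1 + u'v/c²):
u = (-0.187 + 0.770) / (1 + (-0.187)·0.770) = 0.5833/0.8563 = 0.6813
Converting back: u = 0.6813 × 3.00 × 10^8 m/s.

+2.04 × 10^8 m/s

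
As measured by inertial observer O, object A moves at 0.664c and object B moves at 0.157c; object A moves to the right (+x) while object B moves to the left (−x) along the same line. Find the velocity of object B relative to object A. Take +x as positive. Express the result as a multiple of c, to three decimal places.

β_A = 0.664, β_B = -0.157.
Transform to A's frame with the inverse velocity-addition law: u' = (u − v)/(1 − uv/c²), taking u = β_B and v = β_A.
u' = (-0.157 − 0.664) / (1 − (0.664)(-0.157)) = -0.8210/1.1042 = -0.7435.

-0.743c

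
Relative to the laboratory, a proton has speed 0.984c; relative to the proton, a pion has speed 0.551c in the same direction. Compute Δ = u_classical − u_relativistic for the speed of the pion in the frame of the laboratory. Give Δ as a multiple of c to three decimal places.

Galilean: u_cl = 0.551 + 0.984 = 1.5350.
Relativistic: u_rel = (0.551 + 0.984) / (1 + 0.551·0.984) = 1.5350/1.5422 = 0.9953.
Δ = 1.5350 − 0.9953 = 0.5397.
(The classical prediction exceeds c; the relativistic result does not.)

Δ = 0.540c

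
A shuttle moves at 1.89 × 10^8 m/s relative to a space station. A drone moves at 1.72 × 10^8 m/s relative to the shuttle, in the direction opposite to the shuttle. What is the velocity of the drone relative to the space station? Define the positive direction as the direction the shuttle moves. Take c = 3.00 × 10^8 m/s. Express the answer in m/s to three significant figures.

In units of c (dividing by 3.00 × 10^8 m/s): v = 0.630, u' = -0.573.
u = (u' + v)/(1 + u'v/c²):
u = (-0.573 + 0.630) / (1 + (-0.573)·0.630) = 0.0567/0.6388 = 0.0887
Converting back: u = 0.0887 × 3.00 × 10^8 m/s.

+2.66 × 10^7 m/s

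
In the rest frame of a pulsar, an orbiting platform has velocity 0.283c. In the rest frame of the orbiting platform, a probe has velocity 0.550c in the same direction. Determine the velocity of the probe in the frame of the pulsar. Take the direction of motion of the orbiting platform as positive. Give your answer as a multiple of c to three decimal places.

0.721c

With v = 0.283 and u' = 0.550 (in units of c),
u = (u' + v)/(1 + u'v/c²):
u = (0.550 + 0.283) / (1 + 0.550·0.283) = 0.8330/1.1557 = 0.7208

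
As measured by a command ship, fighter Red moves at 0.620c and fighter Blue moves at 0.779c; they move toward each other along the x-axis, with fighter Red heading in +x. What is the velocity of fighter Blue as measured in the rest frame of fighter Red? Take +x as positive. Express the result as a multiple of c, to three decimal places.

-0.943c

β_A = 0.620, β_B = -0.779.
Transform to A's frame with the inverse velocity-addition law: u' = (u − v)/(1 − uv/c²), taking u = β_B and v = β_A.
u' = (-0.779 − 0.620) / (1 − (0.620)(-0.779)) = -1.3990/1.4830 = -0.9434.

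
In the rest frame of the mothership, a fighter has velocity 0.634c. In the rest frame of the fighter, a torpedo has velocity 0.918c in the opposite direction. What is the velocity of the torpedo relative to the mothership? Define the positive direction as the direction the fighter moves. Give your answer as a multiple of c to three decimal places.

With v = 0.634 and u' = -0.918 (in units of c),
u = (u' + v)/(1 + u'v/c²):
u = (-0.918 + 0.634) / (1 + (-0.918)·0.634) = -0.2840/0.4180 = -0.6794
(Galilean addition would give -0.284c.)

-0.679c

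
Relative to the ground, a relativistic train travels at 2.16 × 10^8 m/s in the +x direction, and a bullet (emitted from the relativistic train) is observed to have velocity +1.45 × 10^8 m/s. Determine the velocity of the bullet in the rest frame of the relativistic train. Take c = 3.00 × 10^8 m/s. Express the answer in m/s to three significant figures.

-1.09 × 10^8 m/s

v = 0.720c, u = 0.483c.
Invert the composition law: u' = (u − v)/(1 − uv/c²).
u' = (0.483 − 0.720) / (1 − (0.483)(0.720)) = -0.2367/0.6520 = -0.3630.
u' = -0.3630 × 3.00 × 10^8 m/s.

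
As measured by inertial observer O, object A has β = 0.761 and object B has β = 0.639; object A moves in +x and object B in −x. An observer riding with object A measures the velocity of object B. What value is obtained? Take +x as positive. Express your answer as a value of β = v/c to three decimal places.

β = -0.942

β_A = 0.761, β_B = -0.639.
Transform to A's frame with the inverse velocity-addition law: u' = (u − v)/(1 − uv/c²), taking u = β_B and v = β_A.
u' = (-0.639 − 0.761) / (1 − (0.761)(-0.639)) = -1.4000/1.4863 = -0.9419.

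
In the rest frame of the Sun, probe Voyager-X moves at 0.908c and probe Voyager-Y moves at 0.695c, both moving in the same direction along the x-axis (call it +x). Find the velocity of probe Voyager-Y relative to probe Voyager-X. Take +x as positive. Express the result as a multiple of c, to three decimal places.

-0.577c

β_A = 0.908, β_B = 0.695.
Transform to A's frame with the inverse velocity-addition law: u' = (u − v)/(1 − uv/c²), taking u = β_B and v = β_A.
u' = (0.695 − 0.908) / (1 − (0.908)(0.695)) = -0.2130/0.3689 = -0.5773.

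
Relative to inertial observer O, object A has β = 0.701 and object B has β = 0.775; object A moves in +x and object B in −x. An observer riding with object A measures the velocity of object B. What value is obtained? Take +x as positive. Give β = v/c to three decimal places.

β_A = 0.701, β_B = -0.775.
Transform to A's frame with the inverse velocity-addition law: u' = (u − v)/(1 − uv/c²), taking u = β_B and v = β_A.
u' = (-0.775 − 0.701) / (1 − (0.701)(-0.775)) = -1.4760/1.5433 = -0.9564.

β = -0.956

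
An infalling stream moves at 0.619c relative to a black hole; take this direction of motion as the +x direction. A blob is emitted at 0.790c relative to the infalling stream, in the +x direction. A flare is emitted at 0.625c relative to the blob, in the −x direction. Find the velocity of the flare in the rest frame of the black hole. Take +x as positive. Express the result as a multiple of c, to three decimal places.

+0.786c

Apply u = (u' + v)/(1 + u'v/c²) successively, working outward toward the black hole.
Start: velocity of the infalling stream relative to the black hole = 0.6190c.
Compose with the blob (u' = 0.790 in the infalling stream frame): u_1 = (0.790 + 0.619) / (1 + 0.790·0.619) = 1.4090/1.4890 = 0.9463.
Compose with the flare (u' = -0.625 in the blob frame): u_2 = (-0.625 + 0.946) / (1 + (-0.625)·0.946) = 0.3213/0.4086 = 0.7863.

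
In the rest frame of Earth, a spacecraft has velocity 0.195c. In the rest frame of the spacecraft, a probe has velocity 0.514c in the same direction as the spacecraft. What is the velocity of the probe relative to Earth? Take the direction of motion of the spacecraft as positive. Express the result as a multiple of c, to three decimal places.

0.644c

With v = 0.195 and u' = 0.514 (in units of c),
u = (u' + v)/(1 + u'v/c²):
u = (0.514 + 0.195) / (1 + 0.514·0.195) = 0.7090/1.1002 = 0.6444
(Galilean addition would give +0.709c.)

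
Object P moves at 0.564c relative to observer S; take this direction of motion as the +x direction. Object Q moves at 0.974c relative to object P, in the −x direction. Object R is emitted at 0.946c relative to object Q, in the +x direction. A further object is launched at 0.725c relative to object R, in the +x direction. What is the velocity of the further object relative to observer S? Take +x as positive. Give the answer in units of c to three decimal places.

+0.829c

Apply u = (u' + v)/(1 + u'v/c²) successively, working outward toward observer S.
Start: velocity of object P relative to observer S = 0.5640c.
Compose with object Q (u' = -0.974 in object P frame): u_1 = (-0.974 + 0.564) / (1 + (-0.974)·0.564) = -0.4100/0.4507 = -0.9098.
Compose with object R (u' = 0.946 in object Q frame): u_2 = (0.946 + (-0.910)) / (1 + 0.946·(-0.910)) = 0.0362/0.1394 = 0.2600.
Compose with the further object (u' = 0.725 in object R frame): u_3 = (0.725 + 0.260) / (1 + 0.725·0.260) = 0.9850/1.1885 = 0.8288.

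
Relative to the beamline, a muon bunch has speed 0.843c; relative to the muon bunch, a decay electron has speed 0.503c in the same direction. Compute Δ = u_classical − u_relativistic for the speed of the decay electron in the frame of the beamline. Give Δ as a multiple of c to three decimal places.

Δ = 0.401c

Galilean: u_cl = 0.503 + 0.843 = 1.3460.
Relativistic: u_rel = (0.503 + 0.843) / (1 + 0.503·0.843) = 1.3460/1.4240 = 0.9452.
Δ = 1.3460 − 0.9452 = 0.4008.
(The classical prediction exceeds c; the relativistic result does not.)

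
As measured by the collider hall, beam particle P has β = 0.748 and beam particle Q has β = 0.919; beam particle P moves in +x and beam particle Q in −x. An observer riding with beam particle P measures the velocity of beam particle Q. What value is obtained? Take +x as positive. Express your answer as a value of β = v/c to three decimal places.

β_A = 0.748, β_B = -0.919.
Transform to A's frame with the inverse velocity-addition law: u' = (u − v)/(1 − uv/c²), taking u = β_B and v = β_A.
u' = (-0.919 − 0.748) / (1 − (0.748)(-0.919)) = -1.6670/1.6874 = -0.9879.

β = -0.988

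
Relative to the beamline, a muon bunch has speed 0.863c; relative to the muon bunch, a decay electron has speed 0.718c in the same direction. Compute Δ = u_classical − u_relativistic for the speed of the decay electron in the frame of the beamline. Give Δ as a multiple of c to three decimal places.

Δ = 0.605c

Galilean: u_cl = 0.718 + 0.863 = 1.5810.
Relativistic: u_rel = (0.718 + 0.863) / (1 + 0.718·0.863) = 1.5810/1.6196 = 0.9761.
Δ = 1.5810 − 0.9761 = 0.6049.
(The classical prediction exceeds c; the relativistic result does not.)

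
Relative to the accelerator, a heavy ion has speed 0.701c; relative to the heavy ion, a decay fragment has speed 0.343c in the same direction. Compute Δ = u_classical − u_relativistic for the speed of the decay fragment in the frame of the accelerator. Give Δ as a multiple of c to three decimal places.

Galilean: u_cl = 0.343 + 0.701 = 1.0440.
Relativistic: u_rel = (0.343 + 0.701) / (1 + 0.343·0.701) = 1.0440/1.2404 = 0.8416.
Δ = 1.0440 − 0.8416 = 0.2024.
(The classical prediction exceeds c; the relativistic result does not.)

Δ = 0.202c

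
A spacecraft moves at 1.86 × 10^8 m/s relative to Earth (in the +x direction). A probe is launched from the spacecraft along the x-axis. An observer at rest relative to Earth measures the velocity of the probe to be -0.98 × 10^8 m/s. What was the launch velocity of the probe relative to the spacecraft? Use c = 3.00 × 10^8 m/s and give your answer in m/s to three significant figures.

-2.36 × 10^8 m/s

v = 0.620c, u = -0.327c.
Invert the composition law: u' = (u − v)/(1 − uv/c²).
u' = (-0.327 − 0.620) / (1 − (-0.327)(0.620)) = -0.9467/1.2025 = -0.7872.
u' = -0.7872 × 3.00 × 10^8 m/s.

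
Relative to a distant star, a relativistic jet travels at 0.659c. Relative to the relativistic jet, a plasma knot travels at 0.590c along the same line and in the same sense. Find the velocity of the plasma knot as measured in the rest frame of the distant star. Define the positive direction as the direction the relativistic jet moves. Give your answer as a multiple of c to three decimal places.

With v = 0.659 and u' = 0.590 (in units of c),
u = (u' + v)/(1 + u'v/c²):
u = (0.590 + 0.659) / (1 + 0.590·0.659) = 1.2490/1.3888 = 0.8993

0.899c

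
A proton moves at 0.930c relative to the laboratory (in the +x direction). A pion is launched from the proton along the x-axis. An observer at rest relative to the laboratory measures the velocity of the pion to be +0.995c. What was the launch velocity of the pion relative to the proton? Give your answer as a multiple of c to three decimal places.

+0.871c

Invert the composition law: u' = (u − v)/(1 − uv/c²).
u' = (0.995 − 0.930) / (1 − (0.995)(0.930)) = 0.0650/0.0746 = 0.8707.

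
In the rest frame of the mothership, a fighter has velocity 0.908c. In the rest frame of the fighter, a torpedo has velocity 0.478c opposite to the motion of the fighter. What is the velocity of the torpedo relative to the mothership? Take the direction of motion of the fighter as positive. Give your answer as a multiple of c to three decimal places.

+0.760c

With v = 0.908 and u' = -0.478 (in units of c),
u = (u' + v)/(1 + u'v/c²):
u = (-0.478 + 0.908) / (1 + (-0.478)·0.908) = 0.4300/0.5660 = 0.7597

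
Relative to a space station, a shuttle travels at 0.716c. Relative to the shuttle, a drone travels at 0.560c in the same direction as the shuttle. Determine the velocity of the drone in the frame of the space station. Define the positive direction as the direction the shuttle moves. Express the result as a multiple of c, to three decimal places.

With v = 0.716 and u' = 0.560 (in units of c),
u = (u' + v)/(1 + u'v/c²):
u = (0.560 + 0.716) / (1 + 0.560·0.716) = 1.2760/1.4010 = 0.9108

0.911c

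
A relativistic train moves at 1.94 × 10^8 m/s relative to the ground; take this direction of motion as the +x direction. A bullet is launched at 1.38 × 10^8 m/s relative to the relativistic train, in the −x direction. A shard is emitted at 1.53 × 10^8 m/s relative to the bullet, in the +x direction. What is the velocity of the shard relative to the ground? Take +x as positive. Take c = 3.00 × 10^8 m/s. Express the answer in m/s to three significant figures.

+2.05 × 10^8 m/s

Apply u = (u' + v)/(1 + u'v/c²) successively, working outward toward the ground.
(Dividing each given speed by c = 3.00 × 10^8 m/s to work in units of c.)
Start: velocity of the relativistic train relative to the ground = 0.6467c.
Compose with the bullet (u' = -0.460 in the relativistic train frame): u_1 = (-0.460 + 0.647) / (1 + (-0.460)·0.647) = 0.1867/0.7025 = 0.2657.
Compose with the shard (u' = 0.510 in the bullet frame): u_2 = (0.510 + 0.266) / (1 + 0.510·0.266) = 0.7757/1.1355 = 0.6831.
So u = 0.6831 × 3.00 × 10^8 m/s.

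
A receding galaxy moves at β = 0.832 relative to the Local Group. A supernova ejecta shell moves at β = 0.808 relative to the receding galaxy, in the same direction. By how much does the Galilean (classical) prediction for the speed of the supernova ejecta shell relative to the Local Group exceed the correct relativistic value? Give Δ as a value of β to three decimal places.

Δ = 0.659

Galilean: u_cl = 0.808 + 0.832 = 1.6400.
Relativistic: u_rel = (0.808 + 0.832) / (1 + 0.808·0.832) = 1.6400/1.6723 = 0.9807.
Δ = 1.6400 − 0.9807 = 0.6593.
(The classical prediction exceeds c; the relativistic result does not.)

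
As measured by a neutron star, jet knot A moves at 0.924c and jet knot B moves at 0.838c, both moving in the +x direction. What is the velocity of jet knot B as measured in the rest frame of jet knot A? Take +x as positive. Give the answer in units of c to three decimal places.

-0.381c

β_A = 0.924, β_B = 0.838.
Transform to A's frame with the inverse velocity-addition law: u' = (u − v)/(1 − uv/c²), taking u = β_B and v = β_A.
u' = (0.838 − 0.924) / (1 − (0.924)(0.838)) = -0.0860/0.2257 = -0.3811.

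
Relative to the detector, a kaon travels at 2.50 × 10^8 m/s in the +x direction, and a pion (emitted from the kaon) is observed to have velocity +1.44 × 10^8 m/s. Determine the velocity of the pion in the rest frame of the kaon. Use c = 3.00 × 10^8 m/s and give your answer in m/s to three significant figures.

v = 0.833c, u = 0.480c.
Invert the composition law: u' = (u − v)/(1 − uv/c²).
u' = (0.480 − 0.833) / (1 − (0.480)(0.833)) = -0.3533/0.6000 = -0.5889.
u' = -0.5889 × 3.00 × 10^8 m/s.

-1.77 × 10^8 m/s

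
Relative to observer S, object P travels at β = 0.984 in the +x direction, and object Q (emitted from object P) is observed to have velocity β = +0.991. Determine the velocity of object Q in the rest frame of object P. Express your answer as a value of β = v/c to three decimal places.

β = +0.282

Invert the composition law: u' = (u − v)/(1 − uv/c²).
u' = (0.991 − 0.984) / (1 − (0.991)(0.984)) = 0.0070/0.0249 = 0.2816.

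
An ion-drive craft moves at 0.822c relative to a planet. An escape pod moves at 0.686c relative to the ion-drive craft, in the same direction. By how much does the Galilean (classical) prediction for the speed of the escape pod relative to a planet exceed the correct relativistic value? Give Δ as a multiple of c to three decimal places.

Δ = 0.544c

Galilean: u_cl = 0.686 + 0.822 = 1.5080.
Relativistic: u_rel = (0.686 + 0.822) / (1 + 0.686·0.822) = 1.5080/1.5639 = 0.9643.
Δ = 1.5080 − 0.9643 = 0.5437.
(The classical prediction exceeds c; the relativistic result does not.)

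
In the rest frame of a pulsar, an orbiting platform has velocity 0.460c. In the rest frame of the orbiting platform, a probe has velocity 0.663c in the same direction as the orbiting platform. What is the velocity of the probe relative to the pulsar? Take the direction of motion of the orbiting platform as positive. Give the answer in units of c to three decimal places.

0.861c

With v = 0.460 and u' = 0.663 (in units of c),
u = (u' + v)/(1 + u'v/c²):
u = (0.663 + 0.460) / (1 + 0.663·0.460) = 1.1230/1.3050 = 0.8605
(Galilean addition would give +1.123c, exceeding c.)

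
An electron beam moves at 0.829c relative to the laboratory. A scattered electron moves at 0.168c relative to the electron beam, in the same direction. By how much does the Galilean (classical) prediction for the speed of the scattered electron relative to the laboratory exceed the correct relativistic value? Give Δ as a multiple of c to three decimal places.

Δ = 0.122c

Galilean: u_cl = 0.168 + 0.829 = 0.9970.
Relativistic: u_rel = (0.168 + 0.829) / (1 + 0.168·0.829) = 0.9970/1.1393 = 0.8751.
Δ = 0.9970 − 0.8751 = 0.1219.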